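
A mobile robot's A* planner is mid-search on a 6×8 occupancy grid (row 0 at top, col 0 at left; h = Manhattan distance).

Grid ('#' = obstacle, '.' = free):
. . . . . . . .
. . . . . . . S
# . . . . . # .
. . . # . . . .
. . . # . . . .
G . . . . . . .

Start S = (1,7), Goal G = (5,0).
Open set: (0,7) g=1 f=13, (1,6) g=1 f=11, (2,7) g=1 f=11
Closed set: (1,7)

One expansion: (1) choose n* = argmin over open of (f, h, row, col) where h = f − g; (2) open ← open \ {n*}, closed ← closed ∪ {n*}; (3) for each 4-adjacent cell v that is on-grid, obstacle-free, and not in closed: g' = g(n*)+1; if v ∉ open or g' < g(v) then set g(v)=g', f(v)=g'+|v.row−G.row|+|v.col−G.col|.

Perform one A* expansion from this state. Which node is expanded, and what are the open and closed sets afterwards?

expanded=(1,6); open=[(0,6) g=2 f=13, (0,7) g=1 f=13, (1,5) g=2 f=11, (2,7) g=1 f=11]; closed=[(1,6), (1,7)]

step 1: expand (1,6) (f=11, h=10) → closed; open now [(0,6) g=2 f=13, (0,7) g=1 f=13, (1,5) g=2 f=11, (2,7) g=1 f=11]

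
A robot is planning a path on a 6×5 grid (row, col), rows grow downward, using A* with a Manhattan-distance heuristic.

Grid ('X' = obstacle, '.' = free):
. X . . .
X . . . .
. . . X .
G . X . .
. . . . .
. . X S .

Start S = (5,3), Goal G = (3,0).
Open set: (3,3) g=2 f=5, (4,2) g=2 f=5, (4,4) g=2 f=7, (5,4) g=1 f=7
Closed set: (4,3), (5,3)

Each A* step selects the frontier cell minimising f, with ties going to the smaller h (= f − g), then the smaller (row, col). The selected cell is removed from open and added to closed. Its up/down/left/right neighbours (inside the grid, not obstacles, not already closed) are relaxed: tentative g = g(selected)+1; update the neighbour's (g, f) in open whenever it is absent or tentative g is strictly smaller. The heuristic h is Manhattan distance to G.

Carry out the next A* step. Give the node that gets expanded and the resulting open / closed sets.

expanded=(3,3); open=[(3,4) g=3 f=7, (4,2) g=2 f=5, (4,4) g=2 f=7, (5,4) g=1 f=7]; closed=[(3,3), (4,3), (5,3)]

step 1: expand (3,3) (f=5, h=3) → closed; open now [(3,4) g=3 f=7, (4,2) g=2 f=5, (4,4) g=2 f=7, (5,4) g=1 f=7]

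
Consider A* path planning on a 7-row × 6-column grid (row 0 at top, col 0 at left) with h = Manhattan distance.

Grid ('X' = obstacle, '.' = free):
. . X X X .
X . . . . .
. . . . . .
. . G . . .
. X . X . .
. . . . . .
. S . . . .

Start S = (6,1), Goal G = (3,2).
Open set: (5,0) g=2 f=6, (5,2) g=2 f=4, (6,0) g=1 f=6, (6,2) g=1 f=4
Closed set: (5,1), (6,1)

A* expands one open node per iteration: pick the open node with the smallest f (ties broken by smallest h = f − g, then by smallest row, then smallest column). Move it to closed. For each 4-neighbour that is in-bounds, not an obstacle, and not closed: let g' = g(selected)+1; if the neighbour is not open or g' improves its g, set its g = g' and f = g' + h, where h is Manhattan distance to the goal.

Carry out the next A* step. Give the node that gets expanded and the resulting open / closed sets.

expanded=(5,2); open=[(4,2) g=3 f=4, (5,0) g=2 f=6, (5,3) g=3 f=6, (6,0) g=1 f=6, (6,2) g=1 f=4]; closed=[(5,1), (5,2), (6,1)]

step 1: expand (5,2) (f=4, h=2) → closed; open now [(4,2) g=3 f=4, (5,0) g=2 f=6, (5,3) g=3 f=6, (6,0) g=1 f=6, (6,2) g=1 f=4]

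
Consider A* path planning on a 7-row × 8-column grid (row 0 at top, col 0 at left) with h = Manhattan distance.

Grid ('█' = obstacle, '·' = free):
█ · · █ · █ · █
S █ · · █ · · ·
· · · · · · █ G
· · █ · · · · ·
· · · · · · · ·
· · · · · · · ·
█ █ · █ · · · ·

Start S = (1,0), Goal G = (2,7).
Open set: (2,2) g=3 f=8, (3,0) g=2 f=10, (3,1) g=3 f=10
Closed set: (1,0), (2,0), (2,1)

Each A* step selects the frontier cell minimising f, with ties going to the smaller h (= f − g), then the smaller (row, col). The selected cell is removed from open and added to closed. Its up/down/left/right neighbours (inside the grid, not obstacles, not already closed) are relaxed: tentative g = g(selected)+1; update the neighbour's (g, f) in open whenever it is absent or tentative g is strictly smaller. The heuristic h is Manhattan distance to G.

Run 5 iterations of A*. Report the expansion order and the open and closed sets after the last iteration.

step 1: expand (2,2) (f=8, h=5) → closed; open now [(1,2) g=4 f=10, (2,3) g=4 f=8, (3,0) g=2 f=10, (3,1) g=3 f=10]
step 2: expand (2,3) (f=8, h=4) → closed; open now [(1,2) g=4 f=10, (1,3) g=5 f=10, (2,4) g=5 f=8, (3,0) g=2 f=10, (3,1) g=3 f=10, (3,3) g=5 f=10]
step 3: expand (2,4) (f=8, h=3) → closed; open now [(1,2) g=4 f=10, (1,3) g=5 f=10, (2,5) g=6 f=8, (3,0) g=2 f=10, (3,1) g=3 f=10, (3,3) g=5 f=10, (3,4) g=6 f=10]
step 4: expand (2,5) (f=8, h=2) → closed; open now [(1,2) g=4 f=10, (1,3) g=5 f=10, (1,5) g=7 f=10, (3,0) g=2 f=10, (3,1) g=3 f=10, (3,3) g=5 f=10, (3,4) g=6 f=10, (3,5) g=7 f=10]
step 5: expand (1,5) (f=10, h=3) → closed; open now [(1,2) g=4 f=10, (1,3) g=5 f=10, (1,6) g=8 f=10, (3,0) g=2 f=10, (3,1) g=3 f=10, (3,3) g=5 f=10, (3,4) g=6 f=10, (3,5) g=7 f=10]

order=[(2,2) → (2,3) → (2,4) → (2,5) → (1,5)]; open=[(1,2) g=4 f=10, (1,3) g=5 f=10, (1,6) g=8 f=10, (3,0) g=2 f=10, (3,1) g=3 f=10, (3,3) g=5 f=10, (3,4) g=6 f=10, (3,5) g=7 f=10]; closed=[(1,0), (1,5), (2,0), (2,1), (2,2), (2,3), (2,4), (2,5)]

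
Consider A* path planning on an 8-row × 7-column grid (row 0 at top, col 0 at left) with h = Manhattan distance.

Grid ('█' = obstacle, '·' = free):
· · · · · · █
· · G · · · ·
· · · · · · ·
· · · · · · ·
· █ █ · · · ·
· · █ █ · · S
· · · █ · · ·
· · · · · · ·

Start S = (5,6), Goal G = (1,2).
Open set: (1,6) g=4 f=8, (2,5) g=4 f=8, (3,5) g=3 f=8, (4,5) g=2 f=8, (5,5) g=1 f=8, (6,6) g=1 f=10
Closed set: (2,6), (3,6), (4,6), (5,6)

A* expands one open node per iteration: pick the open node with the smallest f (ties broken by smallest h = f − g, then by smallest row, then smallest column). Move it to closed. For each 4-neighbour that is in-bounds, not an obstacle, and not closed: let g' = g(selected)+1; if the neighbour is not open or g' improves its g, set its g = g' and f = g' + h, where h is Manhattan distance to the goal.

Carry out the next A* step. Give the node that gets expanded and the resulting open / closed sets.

step 1: expand (1,6) (f=8, h=4) → closed; open now [(1,5) g=5 f=8, (2,5) g=4 f=8, (3,5) g=3 f=8, (4,5) g=2 f=8, (5,5) g=1 f=8, (6,6) g=1 f=10]

expanded=(1,6); open=[(1,5) g=5 f=8, (2,5) g=4 f=8, (3,5) g=3 f=8, (4,5) g=2 f=8, (5,5) g=1 f=8, (6,6) g=1 f=10]; closed=[(1,6), (2,6), (3,6), (4,6), (5,6)]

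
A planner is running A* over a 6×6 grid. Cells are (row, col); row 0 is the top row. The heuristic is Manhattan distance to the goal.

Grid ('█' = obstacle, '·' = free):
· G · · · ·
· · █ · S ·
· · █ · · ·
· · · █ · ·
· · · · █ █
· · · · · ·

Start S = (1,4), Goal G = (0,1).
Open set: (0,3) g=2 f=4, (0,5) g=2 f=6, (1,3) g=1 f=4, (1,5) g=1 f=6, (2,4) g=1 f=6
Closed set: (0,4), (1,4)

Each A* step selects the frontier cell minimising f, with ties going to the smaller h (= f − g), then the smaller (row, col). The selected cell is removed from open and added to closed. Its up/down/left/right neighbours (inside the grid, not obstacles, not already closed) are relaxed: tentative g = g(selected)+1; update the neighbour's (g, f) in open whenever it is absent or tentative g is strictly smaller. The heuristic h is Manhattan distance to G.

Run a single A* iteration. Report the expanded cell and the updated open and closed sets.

step 1: expand (0,3) (f=4, h=2) → closed; open now [(0,2) g=3 f=4, (0,5) g=2 f=6, (1,3) g=1 f=4, (1,5) g=1 f=6, (2,4) g=1 f=6]

expanded=(0,3); open=[(0,2) g=3 f=4, (0,5) g=2 f=6, (1,3) g=1 f=4, (1,5) g=1 f=6, (2,4) g=1 f=6]; closed=[(0,3), (0,4), (1,4)]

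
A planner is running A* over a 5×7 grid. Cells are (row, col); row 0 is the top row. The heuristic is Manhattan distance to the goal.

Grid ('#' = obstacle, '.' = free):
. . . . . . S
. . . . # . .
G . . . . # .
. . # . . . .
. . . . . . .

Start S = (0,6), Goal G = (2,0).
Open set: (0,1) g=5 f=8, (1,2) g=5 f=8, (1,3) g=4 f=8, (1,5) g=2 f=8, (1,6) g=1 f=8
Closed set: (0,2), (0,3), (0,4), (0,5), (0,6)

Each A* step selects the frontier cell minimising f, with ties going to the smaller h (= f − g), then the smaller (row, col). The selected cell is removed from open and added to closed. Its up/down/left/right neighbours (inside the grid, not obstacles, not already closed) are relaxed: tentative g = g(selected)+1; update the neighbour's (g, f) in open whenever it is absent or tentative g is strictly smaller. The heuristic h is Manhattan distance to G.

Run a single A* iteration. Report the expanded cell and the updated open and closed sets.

expanded=(0,1); open=[(0,0) g=6 f=8, (1,1) g=6 f=8, (1,2) g=5 f=8, (1,3) g=4 f=8, (1,5) g=2 f=8, (1,6) g=1 f=8]; closed=[(0,1), (0,2), (0,3), (0,4), (0,5), (0,6)]

step 1: expand (0,1) (f=8, h=3) → closed; open now [(0,0) g=6 f=8, (1,1) g=6 f=8, (1,2) g=5 f=8, (1,3) g=4 f=8, (1,5) g=2 f=8, (1,6) g=1 f=8]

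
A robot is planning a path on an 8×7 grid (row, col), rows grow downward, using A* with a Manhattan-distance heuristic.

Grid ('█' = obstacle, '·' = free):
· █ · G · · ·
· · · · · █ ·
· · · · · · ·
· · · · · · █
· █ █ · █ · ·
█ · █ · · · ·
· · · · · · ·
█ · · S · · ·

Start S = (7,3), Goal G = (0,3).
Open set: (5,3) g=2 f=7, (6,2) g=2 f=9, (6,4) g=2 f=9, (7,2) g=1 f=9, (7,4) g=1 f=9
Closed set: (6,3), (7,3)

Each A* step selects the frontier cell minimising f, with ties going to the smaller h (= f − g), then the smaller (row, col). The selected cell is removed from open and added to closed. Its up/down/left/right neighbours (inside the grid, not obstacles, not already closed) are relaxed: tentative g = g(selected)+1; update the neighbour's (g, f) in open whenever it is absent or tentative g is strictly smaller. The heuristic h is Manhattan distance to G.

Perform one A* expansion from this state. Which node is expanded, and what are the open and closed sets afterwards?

step 1: expand (5,3) (f=7, h=5) → closed; open now [(4,3) g=3 f=7, (5,4) g=3 f=9, (6,2) g=2 f=9, (6,4) g=2 f=9, (7,2) g=1 f=9, (7,4) g=1 f=9]

expanded=(5,3); open=[(4,3) g=3 f=7, (5,4) g=3 f=9, (6,2) g=2 f=9, (6,4) g=2 f=9, (7,2) g=1 f=9, (7,4) g=1 f=9]; closed=[(5,3), (6,3), (7,3)]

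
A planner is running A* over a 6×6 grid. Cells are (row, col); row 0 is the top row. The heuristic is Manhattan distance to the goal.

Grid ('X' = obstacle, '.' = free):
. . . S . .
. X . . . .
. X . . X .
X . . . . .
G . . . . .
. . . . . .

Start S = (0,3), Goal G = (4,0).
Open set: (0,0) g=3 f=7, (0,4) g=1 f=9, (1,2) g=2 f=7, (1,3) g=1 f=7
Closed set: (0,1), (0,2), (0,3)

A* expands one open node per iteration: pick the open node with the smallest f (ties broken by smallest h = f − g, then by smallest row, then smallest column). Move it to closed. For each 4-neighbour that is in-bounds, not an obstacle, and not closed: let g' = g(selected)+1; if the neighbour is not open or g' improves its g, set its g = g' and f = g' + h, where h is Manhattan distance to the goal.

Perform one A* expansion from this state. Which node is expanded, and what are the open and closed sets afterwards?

step 1: expand (0,0) (f=7, h=4) → closed; open now [(0,4) g=1 f=9, (1,0) g=4 f=7, (1,2) g=2 f=7, (1,3) g=1 f=7]

expanded=(0,0); open=[(0,4) g=1 f=9, (1,0) g=4 f=7, (1,2) g=2 f=7, (1,3) g=1 f=7]; closed=[(0,0), (0,1), (0,2), (0,3)]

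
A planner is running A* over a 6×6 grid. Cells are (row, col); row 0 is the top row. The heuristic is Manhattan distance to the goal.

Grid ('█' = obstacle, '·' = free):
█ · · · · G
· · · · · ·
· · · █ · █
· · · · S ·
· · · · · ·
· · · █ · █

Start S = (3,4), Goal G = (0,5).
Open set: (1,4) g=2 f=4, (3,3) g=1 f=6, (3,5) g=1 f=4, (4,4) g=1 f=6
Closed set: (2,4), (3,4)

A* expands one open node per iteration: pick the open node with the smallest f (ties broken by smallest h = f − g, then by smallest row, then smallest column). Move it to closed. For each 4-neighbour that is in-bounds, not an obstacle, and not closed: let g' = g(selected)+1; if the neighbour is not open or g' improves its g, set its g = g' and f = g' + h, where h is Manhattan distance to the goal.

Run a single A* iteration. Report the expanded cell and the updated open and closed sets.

step 1: expand (1,4) (f=4, h=2) → closed; open now [(0,4) g=3 f=4, (1,3) g=3 f=6, (1,5) g=3 f=4, (3,3) g=1 f=6, (3,5) g=1 f=4, (4,4) g=1 f=6]

expanded=(1,4); open=[(0,4) g=3 f=4, (1,3) g=3 f=6, (1,5) g=3 f=4, (3,3) g=1 f=6, (3,5) g=1 f=4, (4,4) g=1 f=6]; closed=[(1,4), (2,4), (3,4)]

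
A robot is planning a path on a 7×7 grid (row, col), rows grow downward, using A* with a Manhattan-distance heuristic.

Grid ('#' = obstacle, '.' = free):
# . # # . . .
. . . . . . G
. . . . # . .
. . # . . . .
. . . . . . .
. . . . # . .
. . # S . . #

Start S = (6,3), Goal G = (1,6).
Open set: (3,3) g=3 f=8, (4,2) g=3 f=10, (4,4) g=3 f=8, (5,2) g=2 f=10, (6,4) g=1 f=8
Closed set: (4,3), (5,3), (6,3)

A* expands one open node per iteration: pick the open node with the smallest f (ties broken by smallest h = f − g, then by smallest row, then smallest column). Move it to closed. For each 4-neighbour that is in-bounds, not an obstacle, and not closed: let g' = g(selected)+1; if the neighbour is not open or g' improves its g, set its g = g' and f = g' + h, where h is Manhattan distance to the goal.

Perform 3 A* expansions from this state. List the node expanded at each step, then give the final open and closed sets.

order=[(3,3) → (2,3) → (1,3)]; open=[(1,2) g=6 f=10, (1,4) g=6 f=8, (2,2) g=5 f=10, (3,4) g=4 f=8, (4,2) g=3 f=10, (4,4) g=3 f=8, (5,2) g=2 f=10, (6,4) g=1 f=8]; closed=[(1,3), (2,3), (3,3), (4,3), (5,3), (6,3)]

step 1: expand (3,3) (f=8, h=5) → closed; open now [(2,3) g=4 f=8, (3,4) g=4 f=8, (4,2) g=3 f=10, (4,4) g=3 f=8, (5,2) g=2 f=10, (6,4) g=1 f=8]
step 2: expand (2,3) (f=8, h=4) → closed; open now [(1,3) g=5 f=8, (2,2) g=5 f=10, (3,4) g=4 f=8, (4,2) g=3 f=10, (4,4) g=3 f=8, (5,2) g=2 f=10, (6,4) g=1 f=8]
step 3: expand (1,3) (f=8, h=3) → closed; open now [(1,2) g=6 f=10, (1,4) g=6 f=8, (2,2) g=5 f=10, (3,4) g=4 f=8, (4,2) g=3 f=10, (4,4) g=3 f=8, (5,2) g=2 f=10, (6,4) g=1 f=8]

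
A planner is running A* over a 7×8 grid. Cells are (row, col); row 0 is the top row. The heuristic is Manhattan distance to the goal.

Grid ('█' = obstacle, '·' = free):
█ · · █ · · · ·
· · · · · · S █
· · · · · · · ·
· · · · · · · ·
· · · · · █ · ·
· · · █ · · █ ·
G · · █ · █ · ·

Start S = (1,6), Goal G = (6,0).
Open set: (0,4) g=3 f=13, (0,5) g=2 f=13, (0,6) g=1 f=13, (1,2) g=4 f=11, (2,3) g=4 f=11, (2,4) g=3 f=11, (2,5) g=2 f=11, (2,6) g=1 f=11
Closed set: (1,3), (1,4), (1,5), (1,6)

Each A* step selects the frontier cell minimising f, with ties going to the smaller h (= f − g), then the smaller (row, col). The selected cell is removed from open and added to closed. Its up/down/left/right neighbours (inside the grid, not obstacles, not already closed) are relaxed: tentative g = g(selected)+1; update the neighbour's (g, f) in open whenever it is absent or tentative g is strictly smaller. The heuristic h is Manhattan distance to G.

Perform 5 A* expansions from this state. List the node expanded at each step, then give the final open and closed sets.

order=[(1,2) → (1,1) → (1,0) → (2,0) → (3,0)]; open=[(0,1) g=6 f=13, (0,2) g=5 f=13, (0,4) g=3 f=13, (0,5) g=2 f=13, (0,6) g=1 f=13, (2,1) g=6 f=11, (2,2) g=5 f=11, (2,3) g=4 f=11, (2,4) g=3 f=11, (2,5) g=2 f=11, (2,6) g=1 f=11, (3,1) g=9 f=13, (4,0) g=9 f=11]; closed=[(1,0), (1,1), (1,2), (1,3), (1,4), (1,5), (1,6), (2,0), (3,0)]

step 1: expand (1,2) (f=11, h=7) → closed; open now [(0,2) g=5 f=13, (0,4) g=3 f=13, (0,5) g=2 f=13, (0,6) g=1 f=13, (1,1) g=5 f=11, (2,2) g=5 f=11, (2,3) g=4 f=11, (2,4) g=3 f=11, (2,5) g=2 f=11, (2,6) g=1 f=11]
step 2: expand (1,1) (f=11, h=6) → closed; open now [(0,1) g=6 f=13, (0,2) g=5 f=13, (0,4) g=3 f=13, (0,5) g=2 f=13, (0,6) g=1 f=13, (1,0) g=6 f=11, (2,1) g=6 f=11, (2,2) g=5 f=11, (2,3) g=4 f=11, (2,4) g=3 f=11, (2,5) g=2 f=11, (2,6) g=1 f=11]
step 3: expand (1,0) (f=11, h=5) → closed; open now [(0,1) g=6 f=13, (0,2) g=5 f=13, (0,4) g=3 f=13, (0,5) g=2 f=13, (0,6) g=1 f=13, (2,0) g=7 f=11, (2,1) g=6 f=11, (2,2) g=5 f=11, (2,3) g=4 f=11, (2,4) g=3 f=11, (2,5) g=2 f=11, (2,6) g=1 f=11]
step 4: expand (2,0) (f=11, h=4) → closed; open now [(0,1) g=6 f=13, (0,2) g=5 f=13, (0,4) g=3 f=13, (0,5) g=2 f=13, (0,6) g=1 f=13, (2,1) g=6 f=11, (2,2) g=5 f=11, (2,3) g=4 f=11, (2,4) g=3 f=11, (2,5) g=2 f=11, (2,6) g=1 f=11, (3,0) g=8 f=11]
step 5: expand (3,0) (f=11, h=3) → closed; open now [(0,1) g=6 f=13, (0,2) g=5 f=13, (0,4) g=3 f=13, (0,5) g=2 f=13, (0,6) g=1 f=13, (2,1) g=6 f=11, (2,2) g=5 f=11, (2,3) g=4 f=11, (2,4) g=3 f=11, (2,5) g=2 f=11, (2,6) g=1 f=11, (3,1) g=9 f=13, (4,0) g=9 f=11]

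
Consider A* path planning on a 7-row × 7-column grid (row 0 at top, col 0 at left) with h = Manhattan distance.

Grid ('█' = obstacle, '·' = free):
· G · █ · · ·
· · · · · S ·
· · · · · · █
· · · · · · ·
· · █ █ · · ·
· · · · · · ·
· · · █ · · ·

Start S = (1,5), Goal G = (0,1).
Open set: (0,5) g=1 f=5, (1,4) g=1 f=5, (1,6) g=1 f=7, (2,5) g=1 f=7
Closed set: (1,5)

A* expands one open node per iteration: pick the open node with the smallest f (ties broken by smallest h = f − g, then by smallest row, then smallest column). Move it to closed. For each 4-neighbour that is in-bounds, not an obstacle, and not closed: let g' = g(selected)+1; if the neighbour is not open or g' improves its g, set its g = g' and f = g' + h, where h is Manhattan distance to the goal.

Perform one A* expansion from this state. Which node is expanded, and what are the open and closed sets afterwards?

step 1: expand (0,5) (f=5, h=4) → closed; open now [(0,4) g=2 f=5, (0,6) g=2 f=7, (1,4) g=1 f=5, (1,6) g=1 f=7, (2,5) g=1 f=7]

expanded=(0,5); open=[(0,4) g=2 f=5, (0,6) g=2 f=7, (1,4) g=1 f=5, (1,6) g=1 f=7, (2,5) g=1 f=7]; closed=[(0,5), (1,5)]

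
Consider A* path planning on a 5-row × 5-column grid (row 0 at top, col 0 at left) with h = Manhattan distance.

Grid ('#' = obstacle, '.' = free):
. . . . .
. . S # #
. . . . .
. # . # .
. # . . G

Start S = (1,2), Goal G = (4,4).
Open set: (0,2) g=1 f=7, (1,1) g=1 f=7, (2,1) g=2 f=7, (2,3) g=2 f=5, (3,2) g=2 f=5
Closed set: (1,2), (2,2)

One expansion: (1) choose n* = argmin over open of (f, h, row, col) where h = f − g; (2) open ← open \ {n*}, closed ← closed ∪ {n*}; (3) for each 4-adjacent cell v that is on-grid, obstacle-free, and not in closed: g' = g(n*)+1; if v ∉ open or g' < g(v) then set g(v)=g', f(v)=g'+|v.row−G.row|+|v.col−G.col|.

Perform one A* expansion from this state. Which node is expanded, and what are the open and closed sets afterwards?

expanded=(2,3); open=[(0,2) g=1 f=7, (1,1) g=1 f=7, (2,1) g=2 f=7, (2,4) g=3 f=5, (3,2) g=2 f=5]; closed=[(1,2), (2,2), (2,3)]

step 1: expand (2,3) (f=5, h=3) → closed; open now [(0,2) g=1 f=7, (1,1) g=1 f=7, (2,1) g=2 f=7, (2,4) g=3 f=5, (3,2) g=2 f=5]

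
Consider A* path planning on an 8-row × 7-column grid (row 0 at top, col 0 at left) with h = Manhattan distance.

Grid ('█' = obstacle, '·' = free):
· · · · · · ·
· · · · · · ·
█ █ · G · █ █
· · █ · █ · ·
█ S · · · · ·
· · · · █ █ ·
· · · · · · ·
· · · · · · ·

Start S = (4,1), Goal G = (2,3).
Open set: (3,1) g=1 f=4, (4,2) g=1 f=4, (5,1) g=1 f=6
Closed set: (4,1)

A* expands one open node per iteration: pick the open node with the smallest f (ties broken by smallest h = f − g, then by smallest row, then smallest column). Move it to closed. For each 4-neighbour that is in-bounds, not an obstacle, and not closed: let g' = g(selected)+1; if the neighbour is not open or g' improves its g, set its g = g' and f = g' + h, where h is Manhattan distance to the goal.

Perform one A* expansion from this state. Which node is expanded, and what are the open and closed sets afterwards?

step 1: expand (3,1) (f=4, h=3) → closed; open now [(3,0) g=2 f=6, (4,2) g=1 f=4, (5,1) g=1 f=6]

expanded=(3,1); open=[(3,0) g=2 f=6, (4,2) g=1 f=4, (5,1) g=1 f=6]; closed=[(3,1), (4,1)]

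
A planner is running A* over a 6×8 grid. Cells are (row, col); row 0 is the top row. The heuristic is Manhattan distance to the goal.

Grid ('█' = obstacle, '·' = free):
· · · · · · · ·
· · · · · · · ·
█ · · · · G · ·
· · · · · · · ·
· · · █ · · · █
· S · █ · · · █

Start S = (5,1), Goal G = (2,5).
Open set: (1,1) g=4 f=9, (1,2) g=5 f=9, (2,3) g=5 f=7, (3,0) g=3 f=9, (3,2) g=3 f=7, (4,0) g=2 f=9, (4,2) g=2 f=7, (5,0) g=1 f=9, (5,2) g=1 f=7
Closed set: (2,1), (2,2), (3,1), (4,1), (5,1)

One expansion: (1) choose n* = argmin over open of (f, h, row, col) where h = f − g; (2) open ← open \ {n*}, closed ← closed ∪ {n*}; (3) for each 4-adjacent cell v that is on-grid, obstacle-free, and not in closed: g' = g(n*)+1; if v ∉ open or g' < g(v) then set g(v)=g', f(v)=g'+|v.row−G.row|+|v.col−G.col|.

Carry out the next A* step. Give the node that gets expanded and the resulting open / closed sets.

step 1: expand (2,3) (f=7, h=2) → closed; open now [(1,1) g=4 f=9, (1,2) g=5 f=9, (1,3) g=6 f=9, (2,4) g=6 f=7, (3,0) g=3 f=9, (3,2) g=3 f=7, (3,3) g=6 f=9, (4,0) g=2 f=9, (4,2) g=2 f=7, (5,0) g=1 f=9, (5,2) g=1 f=7]

expanded=(2,3); open=[(1,1) g=4 f=9, (1,2) g=5 f=9, (1,3) g=6 f=9, (2,4) g=6 f=7, (3,0) g=3 f=9, (3,2) g=3 f=7, (3,3) g=6 f=9, (4,0) g=2 f=9, (4,2) g=2 f=7, (5,0) g=1 f=9, (5,2) g=1 f=7]; closed=[(2,1), (2,2), (2,3), (3,1), (4,1), (5,1)]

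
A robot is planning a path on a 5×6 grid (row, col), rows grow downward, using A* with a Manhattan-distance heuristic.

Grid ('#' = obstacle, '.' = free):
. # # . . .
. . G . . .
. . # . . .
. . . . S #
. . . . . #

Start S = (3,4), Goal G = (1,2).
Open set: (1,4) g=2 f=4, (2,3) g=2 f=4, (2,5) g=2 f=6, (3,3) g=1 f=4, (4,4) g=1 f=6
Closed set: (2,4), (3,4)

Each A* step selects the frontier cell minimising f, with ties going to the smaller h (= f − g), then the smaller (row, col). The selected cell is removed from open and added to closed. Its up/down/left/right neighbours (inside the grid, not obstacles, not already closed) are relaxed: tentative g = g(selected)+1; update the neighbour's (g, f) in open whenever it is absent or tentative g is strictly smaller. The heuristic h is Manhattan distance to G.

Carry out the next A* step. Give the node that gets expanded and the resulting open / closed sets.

expanded=(1,4); open=[(0,4) g=3 f=6, (1,3) g=3 f=4, (1,5) g=3 f=6, (2,3) g=2 f=4, (2,5) g=2 f=6, (3,3) g=1 f=4, (4,4) g=1 f=6]; closed=[(1,4), (2,4), (3,4)]

step 1: expand (1,4) (f=4, h=2) → closed; open now [(0,4) g=3 f=6, (1,3) g=3 f=4, (1,5) g=3 f=6, (2,3) g=2 f=4, (2,5) g=2 f=6, (3,3) g=1 f=4, (4,4) g=1 f=6]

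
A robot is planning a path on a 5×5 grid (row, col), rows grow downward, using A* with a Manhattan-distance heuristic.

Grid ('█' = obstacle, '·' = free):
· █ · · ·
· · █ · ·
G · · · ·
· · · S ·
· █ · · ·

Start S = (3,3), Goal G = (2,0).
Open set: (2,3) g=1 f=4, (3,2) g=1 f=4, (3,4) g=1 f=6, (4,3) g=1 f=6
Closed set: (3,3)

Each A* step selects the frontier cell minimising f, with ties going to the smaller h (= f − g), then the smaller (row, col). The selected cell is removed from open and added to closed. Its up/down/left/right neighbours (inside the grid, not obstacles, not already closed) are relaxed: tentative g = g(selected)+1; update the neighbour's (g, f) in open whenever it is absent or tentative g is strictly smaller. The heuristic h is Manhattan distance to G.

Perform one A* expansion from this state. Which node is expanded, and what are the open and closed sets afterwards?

expanded=(2,3); open=[(1,3) g=2 f=6, (2,2) g=2 f=4, (2,4) g=2 f=6, (3,2) g=1 f=4, (3,4) g=1 f=6, (4,3) g=1 f=6]; closed=[(2,3), (3,3)]

step 1: expand (2,3) (f=4, h=3) → closed; open now [(1,3) g=2 f=6, (2,2) g=2 f=4, (2,4) g=2 f=6, (3,2) g=1 f=4, (3,4) g=1 f=6, (4,3) g=1 f=6]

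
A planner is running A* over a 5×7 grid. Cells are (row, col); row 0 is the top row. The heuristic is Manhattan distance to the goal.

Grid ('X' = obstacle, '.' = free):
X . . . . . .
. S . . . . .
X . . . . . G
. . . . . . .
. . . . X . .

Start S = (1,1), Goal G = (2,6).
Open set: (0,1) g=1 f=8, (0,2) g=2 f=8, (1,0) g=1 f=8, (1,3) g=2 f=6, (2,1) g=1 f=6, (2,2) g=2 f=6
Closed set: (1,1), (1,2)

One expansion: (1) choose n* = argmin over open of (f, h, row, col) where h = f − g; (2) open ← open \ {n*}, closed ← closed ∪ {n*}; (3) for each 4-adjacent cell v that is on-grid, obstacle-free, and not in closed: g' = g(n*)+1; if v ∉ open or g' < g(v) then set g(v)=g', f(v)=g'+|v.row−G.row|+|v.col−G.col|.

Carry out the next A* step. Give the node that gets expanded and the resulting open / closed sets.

expanded=(1,3); open=[(0,1) g=1 f=8, (0,2) g=2 f=8, (0,3) g=3 f=8, (1,0) g=1 f=8, (1,4) g=3 f=6, (2,1) g=1 f=6, (2,2) g=2 f=6, (2,3) g=3 f=6]; closed=[(1,1), (1,2), (1,3)]

step 1: expand (1,3) (f=6, h=4) → closed; open now [(0,1) g=1 f=8, (0,2) g=2 f=8, (0,3) g=3 f=8, (1,0) g=1 f=8, (1,4) g=3 f=6, (2,1) g=1 f=6, (2,2) g=2 f=6, (2,3) g=3 f=6]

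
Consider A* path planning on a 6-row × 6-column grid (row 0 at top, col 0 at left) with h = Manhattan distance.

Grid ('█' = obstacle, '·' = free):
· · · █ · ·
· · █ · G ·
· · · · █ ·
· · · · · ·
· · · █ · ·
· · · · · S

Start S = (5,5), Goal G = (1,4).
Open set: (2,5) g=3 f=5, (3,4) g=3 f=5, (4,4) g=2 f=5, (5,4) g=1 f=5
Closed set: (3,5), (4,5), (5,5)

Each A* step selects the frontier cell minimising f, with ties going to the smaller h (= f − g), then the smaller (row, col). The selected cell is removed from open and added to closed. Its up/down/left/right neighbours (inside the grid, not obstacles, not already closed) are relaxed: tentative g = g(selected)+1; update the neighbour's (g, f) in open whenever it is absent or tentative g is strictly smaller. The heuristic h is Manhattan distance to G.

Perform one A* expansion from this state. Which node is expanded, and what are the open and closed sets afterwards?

expanded=(2,5); open=[(1,5) g=4 f=5, (3,4) g=3 f=5, (4,4) g=2 f=5, (5,4) g=1 f=5]; closed=[(2,5), (3,5), (4,5), (5,5)]

step 1: expand (2,5) (f=5, h=2) → closed; open now [(1,5) g=4 f=5, (3,4) g=3 f=5, (4,4) g=2 f=5, (5,4) g=1 f=5]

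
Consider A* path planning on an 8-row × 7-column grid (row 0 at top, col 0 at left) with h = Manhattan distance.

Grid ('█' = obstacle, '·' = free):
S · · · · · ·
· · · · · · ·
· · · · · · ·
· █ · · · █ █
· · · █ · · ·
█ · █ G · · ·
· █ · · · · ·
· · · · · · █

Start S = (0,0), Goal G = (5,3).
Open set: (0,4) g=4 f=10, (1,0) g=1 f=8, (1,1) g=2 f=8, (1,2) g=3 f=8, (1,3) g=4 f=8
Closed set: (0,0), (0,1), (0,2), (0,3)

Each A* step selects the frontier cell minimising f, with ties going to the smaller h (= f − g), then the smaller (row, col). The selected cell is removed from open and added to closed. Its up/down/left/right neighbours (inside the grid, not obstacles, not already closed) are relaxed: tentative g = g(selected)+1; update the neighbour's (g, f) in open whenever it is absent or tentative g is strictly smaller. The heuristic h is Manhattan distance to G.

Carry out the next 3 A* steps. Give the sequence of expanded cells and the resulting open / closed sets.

order=[(1,3) → (2,3) → (3,3)]; open=[(0,4) g=4 f=10, (1,0) g=1 f=8, (1,1) g=2 f=8, (1,2) g=3 f=8, (1,4) g=5 f=10, (2,2) g=6 f=10, (2,4) g=6 f=10, (3,2) g=7 f=10, (3,4) g=7 f=10]; closed=[(0,0), (0,1), (0,2), (0,3), (1,3), (2,3), (3,3)]

step 1: expand (1,3) (f=8, h=4) → closed; open now [(0,4) g=4 f=10, (1,0) g=1 f=8, (1,1) g=2 f=8, (1,2) g=3 f=8, (1,4) g=5 f=10, (2,3) g=5 f=8]
step 2: expand (2,3) (f=8, h=3) → closed; open now [(0,4) g=4 f=10, (1,0) g=1 f=8, (1,1) g=2 f=8, (1,2) g=3 f=8, (1,4) g=5 f=10, (2,2) g=6 f=10, (2,4) g=6 f=10, (3,3) g=6 f=8]
step 3: expand (3,3) (f=8, h=2) → closed; open now [(0,4) g=4 f=10, (1,0) g=1 f=8, (1,1) g=2 f=8, (1,2) g=3 f=8, (1,4) g=5 f=10, (2,2) g=6 f=10, (2,4) g=6 f=10, (3,2) g=7 f=10, (3,4) g=7 f=10]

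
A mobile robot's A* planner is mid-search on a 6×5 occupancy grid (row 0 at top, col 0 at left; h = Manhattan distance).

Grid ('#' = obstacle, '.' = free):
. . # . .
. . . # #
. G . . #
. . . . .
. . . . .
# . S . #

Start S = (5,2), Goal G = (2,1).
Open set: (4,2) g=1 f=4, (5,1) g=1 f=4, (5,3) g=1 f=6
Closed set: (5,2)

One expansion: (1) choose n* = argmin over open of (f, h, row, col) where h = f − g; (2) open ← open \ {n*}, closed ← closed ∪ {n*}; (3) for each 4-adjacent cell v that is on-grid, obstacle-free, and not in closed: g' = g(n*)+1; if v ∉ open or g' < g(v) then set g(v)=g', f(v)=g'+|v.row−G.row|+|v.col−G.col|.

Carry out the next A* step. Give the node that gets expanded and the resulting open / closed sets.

expanded=(4,2); open=[(3,2) g=2 f=4, (4,1) g=2 f=4, (4,3) g=2 f=6, (5,1) g=1 f=4, (5,3) g=1 f=6]; closed=[(4,2), (5,2)]

step 1: expand (4,2) (f=4, h=3) → closed; open now [(3,2) g=2 f=4, (4,1) g=2 f=4, (4,3) g=2 f=6, (5,1) g=1 f=4, (5,3) g=1 f=6]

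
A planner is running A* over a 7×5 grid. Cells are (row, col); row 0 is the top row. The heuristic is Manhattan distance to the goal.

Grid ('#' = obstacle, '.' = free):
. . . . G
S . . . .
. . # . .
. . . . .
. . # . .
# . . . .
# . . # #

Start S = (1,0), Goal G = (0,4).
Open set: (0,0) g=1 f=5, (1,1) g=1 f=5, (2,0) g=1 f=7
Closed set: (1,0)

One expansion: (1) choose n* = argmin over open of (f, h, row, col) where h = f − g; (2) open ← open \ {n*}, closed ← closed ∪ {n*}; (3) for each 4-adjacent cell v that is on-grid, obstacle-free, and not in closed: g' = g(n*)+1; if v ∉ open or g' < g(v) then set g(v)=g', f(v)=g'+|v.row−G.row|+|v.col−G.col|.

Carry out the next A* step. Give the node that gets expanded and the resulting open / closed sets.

expanded=(0,0); open=[(0,1) g=2 f=5, (1,1) g=1 f=5, (2,0) g=1 f=7]; closed=[(0,0), (1,0)]

step 1: expand (0,0) (f=5, h=4) → closed; open now [(0,1) g=2 f=5, (1,1) g=1 f=5, (2,0) g=1 f=7]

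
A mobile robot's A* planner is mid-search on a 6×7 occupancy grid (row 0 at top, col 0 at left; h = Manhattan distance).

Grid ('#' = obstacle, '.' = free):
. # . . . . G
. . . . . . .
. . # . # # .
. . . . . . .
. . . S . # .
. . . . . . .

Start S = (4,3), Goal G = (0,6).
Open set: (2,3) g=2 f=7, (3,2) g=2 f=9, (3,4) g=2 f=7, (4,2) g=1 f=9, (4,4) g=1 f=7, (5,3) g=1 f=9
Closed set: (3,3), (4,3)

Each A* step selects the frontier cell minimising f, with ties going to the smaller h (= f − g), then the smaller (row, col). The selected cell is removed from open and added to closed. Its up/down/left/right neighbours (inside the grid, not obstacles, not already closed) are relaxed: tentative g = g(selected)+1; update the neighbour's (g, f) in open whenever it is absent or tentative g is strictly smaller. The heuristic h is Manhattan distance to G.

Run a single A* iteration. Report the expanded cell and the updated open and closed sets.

expanded=(2,3); open=[(1,3) g=3 f=7, (3,2) g=2 f=9, (3,4) g=2 f=7, (4,2) g=1 f=9, (4,4) g=1 f=7, (5,3) g=1 f=9]; closed=[(2,3), (3,3), (4,3)]

step 1: expand (2,3) (f=7, h=5) → closed; open now [(1,3) g=3 f=7, (3,2) g=2 f=9, (3,4) g=2 f=7, (4,2) g=1 f=9, (4,4) g=1 f=7, (5,3) g=1 f=9]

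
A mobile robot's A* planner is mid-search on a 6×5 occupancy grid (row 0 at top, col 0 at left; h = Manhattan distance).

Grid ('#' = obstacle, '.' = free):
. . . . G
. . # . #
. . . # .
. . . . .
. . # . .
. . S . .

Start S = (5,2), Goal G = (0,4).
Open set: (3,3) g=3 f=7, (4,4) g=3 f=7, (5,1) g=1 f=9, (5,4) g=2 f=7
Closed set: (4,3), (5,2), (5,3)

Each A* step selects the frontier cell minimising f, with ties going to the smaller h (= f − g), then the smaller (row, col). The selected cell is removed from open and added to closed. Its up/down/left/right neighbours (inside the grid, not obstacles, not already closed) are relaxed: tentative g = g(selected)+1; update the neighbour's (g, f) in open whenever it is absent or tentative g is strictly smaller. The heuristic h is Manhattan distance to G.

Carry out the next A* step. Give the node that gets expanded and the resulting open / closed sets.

expanded=(3,3); open=[(3,2) g=4 f=9, (3,4) g=4 f=7, (4,4) g=3 f=7, (5,1) g=1 f=9, (5,4) g=2 f=7]; closed=[(3,3), (4,3), (5,2), (5,3)]

step 1: expand (3,3) (f=7, h=4) → closed; open now [(3,2) g=4 f=9, (3,4) g=4 f=7, (4,4) g=3 f=7, (5,1) g=1 f=9, (5,4) g=2 f=7]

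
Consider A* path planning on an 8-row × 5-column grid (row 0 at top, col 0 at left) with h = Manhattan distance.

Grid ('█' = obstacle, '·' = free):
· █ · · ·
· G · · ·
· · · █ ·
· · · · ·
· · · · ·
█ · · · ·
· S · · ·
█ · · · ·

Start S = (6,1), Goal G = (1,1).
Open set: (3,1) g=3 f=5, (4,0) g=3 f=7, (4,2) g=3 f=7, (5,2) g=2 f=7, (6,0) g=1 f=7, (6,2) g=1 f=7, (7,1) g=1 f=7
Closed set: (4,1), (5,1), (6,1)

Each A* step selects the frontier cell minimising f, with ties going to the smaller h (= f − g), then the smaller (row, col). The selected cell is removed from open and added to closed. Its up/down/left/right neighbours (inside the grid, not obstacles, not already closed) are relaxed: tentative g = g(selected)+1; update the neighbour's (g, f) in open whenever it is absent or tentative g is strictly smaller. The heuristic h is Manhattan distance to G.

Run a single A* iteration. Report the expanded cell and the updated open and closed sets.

expanded=(3,1); open=[(2,1) g=4 f=5, (3,0) g=4 f=7, (3,2) g=4 f=7, (4,0) g=3 f=7, (4,2) g=3 f=7, (5,2) g=2 f=7, (6,0) g=1 f=7, (6,2) g=1 f=7, (7,1) g=1 f=7]; closed=[(3,1), (4,1), (5,1), (6,1)]

step 1: expand (3,1) (f=5, h=2) → closed; open now [(2,1) g=4 f=5, (3,0) g=4 f=7, (3,2) g=4 f=7, (4,0) g=3 f=7, (4,2) g=3 f=7, (5,2) g=2 f=7, (6,0) g=1 f=7, (6,2) g=1 f=7, (7,1) g=1 f=7]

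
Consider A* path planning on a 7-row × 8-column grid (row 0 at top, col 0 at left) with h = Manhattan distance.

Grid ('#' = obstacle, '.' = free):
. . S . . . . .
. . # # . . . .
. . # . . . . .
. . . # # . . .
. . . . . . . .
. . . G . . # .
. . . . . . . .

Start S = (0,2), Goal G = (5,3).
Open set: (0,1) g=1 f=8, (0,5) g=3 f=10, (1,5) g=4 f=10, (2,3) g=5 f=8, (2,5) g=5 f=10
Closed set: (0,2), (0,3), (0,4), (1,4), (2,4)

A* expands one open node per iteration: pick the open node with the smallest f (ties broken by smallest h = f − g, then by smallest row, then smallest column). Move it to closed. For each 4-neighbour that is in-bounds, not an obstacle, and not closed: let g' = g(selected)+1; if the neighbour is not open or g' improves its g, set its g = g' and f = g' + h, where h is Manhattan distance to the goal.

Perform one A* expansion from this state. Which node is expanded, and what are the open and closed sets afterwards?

step 1: expand (2,3) (f=8, h=3) → closed; open now [(0,1) g=1 f=8, (0,5) g=3 f=10, (1,5) g=4 f=10, (2,5) g=5 f=10]

expanded=(2,3); open=[(0,1) g=1 f=8, (0,5) g=3 f=10, (1,5) g=4 f=10, (2,5) g=5 f=10]; closed=[(0,2), (0,3), (0,4), (1,4), (2,3), (2,4)]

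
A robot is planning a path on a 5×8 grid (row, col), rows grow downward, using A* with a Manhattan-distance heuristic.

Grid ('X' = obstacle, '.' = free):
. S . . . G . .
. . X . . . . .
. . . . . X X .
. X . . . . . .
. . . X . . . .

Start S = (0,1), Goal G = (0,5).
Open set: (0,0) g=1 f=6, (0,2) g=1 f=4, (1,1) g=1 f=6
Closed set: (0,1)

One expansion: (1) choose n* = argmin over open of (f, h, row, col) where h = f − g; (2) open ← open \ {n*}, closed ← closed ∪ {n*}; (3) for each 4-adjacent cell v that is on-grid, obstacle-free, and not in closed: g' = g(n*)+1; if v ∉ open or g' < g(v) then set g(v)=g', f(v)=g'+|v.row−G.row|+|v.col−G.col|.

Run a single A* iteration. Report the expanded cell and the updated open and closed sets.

expanded=(0,2); open=[(0,0) g=1 f=6, (0,3) g=2 f=4, (1,1) g=1 f=6]; closed=[(0,1), (0,2)]

step 1: expand (0,2) (f=4, h=3) → closed; open now [(0,0) g=1 f=6, (0,3) g=2 f=4, (1,1) g=1 f=6]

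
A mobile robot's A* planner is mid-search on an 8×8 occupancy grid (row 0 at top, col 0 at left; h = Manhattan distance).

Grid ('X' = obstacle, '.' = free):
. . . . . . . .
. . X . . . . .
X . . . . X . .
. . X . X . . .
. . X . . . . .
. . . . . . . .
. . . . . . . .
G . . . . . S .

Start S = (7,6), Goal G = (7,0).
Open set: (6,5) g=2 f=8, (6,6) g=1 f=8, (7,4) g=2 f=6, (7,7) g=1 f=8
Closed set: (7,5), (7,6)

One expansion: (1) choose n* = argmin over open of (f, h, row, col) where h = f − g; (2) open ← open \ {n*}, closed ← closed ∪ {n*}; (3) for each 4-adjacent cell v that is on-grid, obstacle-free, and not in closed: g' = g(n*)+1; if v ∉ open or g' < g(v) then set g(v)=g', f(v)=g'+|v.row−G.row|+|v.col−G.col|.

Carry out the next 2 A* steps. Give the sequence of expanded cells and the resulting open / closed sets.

order=[(7,4) → (7,3)]; open=[(6,3) g=4 f=8, (6,4) g=3 f=8, (6,5) g=2 f=8, (6,6) g=1 f=8, (7,2) g=4 f=6, (7,7) g=1 f=8]; closed=[(7,3), (7,4), (7,5), (7,6)]

step 1: expand (7,4) (f=6, h=4) → closed; open now [(6,4) g=3 f=8, (6,5) g=2 f=8, (6,6) g=1 f=8, (7,3) g=3 f=6, (7,7) g=1 f=8]
step 2: expand (7,3) (f=6, h=3) → closed; open now [(6,3) g=4 f=8, (6,4) g=3 f=8, (6,5) g=2 f=8, (6,6) g=1 f=8, (7,2) g=4 f=6, (7,7) g=1 f=8]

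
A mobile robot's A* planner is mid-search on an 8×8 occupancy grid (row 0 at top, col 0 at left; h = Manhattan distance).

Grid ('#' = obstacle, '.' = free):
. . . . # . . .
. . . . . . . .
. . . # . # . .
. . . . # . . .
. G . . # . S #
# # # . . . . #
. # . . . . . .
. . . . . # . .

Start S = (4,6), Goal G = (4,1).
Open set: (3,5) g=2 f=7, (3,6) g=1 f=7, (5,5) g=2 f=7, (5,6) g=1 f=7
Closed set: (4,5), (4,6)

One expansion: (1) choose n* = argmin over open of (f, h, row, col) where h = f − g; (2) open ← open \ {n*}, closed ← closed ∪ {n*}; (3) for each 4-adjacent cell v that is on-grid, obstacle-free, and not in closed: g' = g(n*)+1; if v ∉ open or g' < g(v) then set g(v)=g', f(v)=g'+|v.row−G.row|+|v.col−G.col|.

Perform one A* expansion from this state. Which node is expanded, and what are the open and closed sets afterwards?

expanded=(3,5); open=[(3,6) g=1 f=7, (5,5) g=2 f=7, (5,6) g=1 f=7]; closed=[(3,5), (4,5), (4,6)]

step 1: expand (3,5) (f=7, h=5) → closed; open now [(3,6) g=1 f=7, (5,5) g=2 f=7, (5,6) g=1 f=7]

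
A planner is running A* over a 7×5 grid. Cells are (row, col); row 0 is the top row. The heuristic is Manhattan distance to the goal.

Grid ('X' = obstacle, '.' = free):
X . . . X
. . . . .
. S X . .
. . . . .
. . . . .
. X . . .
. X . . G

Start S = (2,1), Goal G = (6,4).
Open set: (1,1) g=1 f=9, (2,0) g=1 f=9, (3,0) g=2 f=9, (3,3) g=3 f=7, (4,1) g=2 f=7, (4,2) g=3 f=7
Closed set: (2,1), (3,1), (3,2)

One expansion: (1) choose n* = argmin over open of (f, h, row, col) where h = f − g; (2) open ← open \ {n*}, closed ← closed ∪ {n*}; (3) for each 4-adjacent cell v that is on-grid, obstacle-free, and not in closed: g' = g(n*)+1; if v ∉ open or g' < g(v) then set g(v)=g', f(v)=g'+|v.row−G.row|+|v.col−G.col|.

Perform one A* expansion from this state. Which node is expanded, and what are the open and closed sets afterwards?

expanded=(3,3); open=[(1,1) g=1 f=9, (2,0) g=1 f=9, (2,3) g=4 f=9, (3,0) g=2 f=9, (3,4) g=4 f=7, (4,1) g=2 f=7, (4,2) g=3 f=7, (4,3) g=4 f=7]; closed=[(2,1), (3,1), (3,2), (3,3)]

step 1: expand (3,3) (f=7, h=4) → closed; open now [(1,1) g=1 f=9, (2,0) g=1 f=9, (2,3) g=4 f=9, (3,0) g=2 f=9, (3,4) g=4 f=7, (4,1) g=2 f=7, (4,2) g=3 f=7, (4,3) g=4 f=7]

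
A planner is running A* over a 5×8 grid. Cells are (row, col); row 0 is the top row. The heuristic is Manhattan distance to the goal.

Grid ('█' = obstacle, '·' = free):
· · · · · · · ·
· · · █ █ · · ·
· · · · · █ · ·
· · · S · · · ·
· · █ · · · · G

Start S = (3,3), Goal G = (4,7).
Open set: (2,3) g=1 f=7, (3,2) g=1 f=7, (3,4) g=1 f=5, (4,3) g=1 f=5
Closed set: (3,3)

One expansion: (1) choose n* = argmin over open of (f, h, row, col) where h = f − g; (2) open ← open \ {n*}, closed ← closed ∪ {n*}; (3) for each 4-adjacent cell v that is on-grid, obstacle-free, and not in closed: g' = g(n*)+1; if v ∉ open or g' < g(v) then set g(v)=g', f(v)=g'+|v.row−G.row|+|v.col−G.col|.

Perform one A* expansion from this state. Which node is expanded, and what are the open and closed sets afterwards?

expanded=(3,4); open=[(2,3) g=1 f=7, (2,4) g=2 f=7, (3,2) g=1 f=7, (3,5) g=2 f=5, (4,3) g=1 f=5, (4,4) g=2 f=5]; closed=[(3,3), (3,4)]

step 1: expand (3,4) (f=5, h=4) → closed; open now [(2,3) g=1 f=7, (2,4) g=2 f=7, (3,2) g=1 f=7, (3,5) g=2 f=5, (4,3) g=1 f=5, (4,4) g=2 f=5]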